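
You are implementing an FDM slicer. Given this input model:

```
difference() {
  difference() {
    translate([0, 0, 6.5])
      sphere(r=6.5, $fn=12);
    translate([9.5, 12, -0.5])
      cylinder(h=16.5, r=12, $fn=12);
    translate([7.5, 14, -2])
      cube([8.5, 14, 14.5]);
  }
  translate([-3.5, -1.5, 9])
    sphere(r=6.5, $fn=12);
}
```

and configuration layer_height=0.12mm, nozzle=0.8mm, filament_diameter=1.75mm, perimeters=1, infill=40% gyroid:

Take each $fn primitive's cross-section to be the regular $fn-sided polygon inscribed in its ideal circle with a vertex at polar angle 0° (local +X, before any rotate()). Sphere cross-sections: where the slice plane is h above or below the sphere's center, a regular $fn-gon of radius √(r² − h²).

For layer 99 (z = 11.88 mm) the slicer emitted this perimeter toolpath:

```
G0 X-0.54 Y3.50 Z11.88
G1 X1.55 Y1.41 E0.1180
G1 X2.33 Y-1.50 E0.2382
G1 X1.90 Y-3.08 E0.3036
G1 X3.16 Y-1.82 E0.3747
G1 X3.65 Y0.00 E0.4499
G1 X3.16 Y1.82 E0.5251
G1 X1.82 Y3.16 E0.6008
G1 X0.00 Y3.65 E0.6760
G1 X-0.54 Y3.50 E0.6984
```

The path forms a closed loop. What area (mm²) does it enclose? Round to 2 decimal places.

Apply the shoelace formula to the sequence of (X, Y) vertices; enclosed area = 9.36 mm².

9.36 mm²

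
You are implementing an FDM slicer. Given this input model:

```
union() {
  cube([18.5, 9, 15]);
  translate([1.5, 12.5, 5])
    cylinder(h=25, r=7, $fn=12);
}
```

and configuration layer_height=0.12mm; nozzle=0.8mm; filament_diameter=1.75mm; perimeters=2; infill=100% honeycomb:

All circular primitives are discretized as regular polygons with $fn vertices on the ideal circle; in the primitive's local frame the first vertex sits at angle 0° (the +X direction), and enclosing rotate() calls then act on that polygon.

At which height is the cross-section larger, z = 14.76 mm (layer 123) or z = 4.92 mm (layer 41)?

layer 123 (z = 14.76 mm)

Layer 123 (z = 14.76): the cube is present — its section is the full 18.5×9 rectangle (area 166.50 mm²); the r=7 cylinder at (1.5, 12.5) gives a regular 12-gon of circumradius 7 (constant along its height) (area = (12/2)·7.000²·sin(360°/12) = 147.00 mm²); Merging all regions: the regions partially overlap — summed areas 313.50 mm² minus the doubly-counted overlap 18.84 mm² gives 294.66 mm² — area = 294.66 mm². So its area = 294.66 mm². Layer 41 (z = 4.92): the cube (footprint 18.5×9) is included at this height (area 166.50 mm²); the cylinder at (1.5, 12.5) is not intersected at this z (z outside [5, 30]); Taking the union: only the 18.5×9 cube is present, so the union is just that shape — area = 166.50 mm². So its area = 166.50 mm². Layer 123 is larger (294.66 vs 166.50 mm²).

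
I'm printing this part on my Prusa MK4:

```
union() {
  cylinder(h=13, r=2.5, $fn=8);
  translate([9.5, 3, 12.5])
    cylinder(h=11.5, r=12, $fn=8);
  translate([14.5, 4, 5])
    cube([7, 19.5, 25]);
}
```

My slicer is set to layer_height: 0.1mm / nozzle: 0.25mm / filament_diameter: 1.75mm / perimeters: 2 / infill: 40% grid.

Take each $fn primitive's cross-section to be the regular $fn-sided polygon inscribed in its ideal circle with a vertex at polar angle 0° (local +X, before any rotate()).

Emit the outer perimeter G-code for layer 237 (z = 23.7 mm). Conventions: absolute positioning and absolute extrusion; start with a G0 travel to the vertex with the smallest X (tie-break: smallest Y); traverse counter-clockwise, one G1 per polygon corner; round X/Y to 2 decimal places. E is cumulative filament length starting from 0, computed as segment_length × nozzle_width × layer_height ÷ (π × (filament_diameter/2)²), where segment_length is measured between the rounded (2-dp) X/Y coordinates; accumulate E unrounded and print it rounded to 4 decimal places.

G0 X-2.50 Y3.00 Z23.70
G1 X1.01 Y-5.49 E0.0955
G1 X9.50 Y-9.00 E0.1910
G1 X17.99 Y-5.49 E0.2865
G1 X21.50 Y3.00 E0.3819
G1 X21.09 Y4.00 E0.3932
G1 X21.50 Y4.00 E0.3974
G1 X21.50 Y23.50 E0.6001
G1 X14.50 Y23.50 E0.6729
G1 X14.50 Y12.93 E0.7827
G1 X9.50 Y15.00 E0.8390
G1 X1.01 Y11.49 E0.9345
G1 X-2.50 Y3.00 E1.0300

At z = 23.7 mm: the cylinder does not reach this height (z outside [0, 13]); the r=12 cylinder at (9.5, 3) gives a regular 8-gon of circumradius 12 (constant along its height); the 7×19.5 cube at (14.5, 4) contributes its full rectangle; Merging all regions: the regions partially overlap (shared area 40.21 mm²), so overlapping operands fuse into one piece — 1 connected region. The outline is a single polygon with 12 vertices. Extrusion per mm of travel: 0.25 × 0.1 / (π × 0.875²) = 0.010394. Accumulating E over each segment gives final E = 1.0300.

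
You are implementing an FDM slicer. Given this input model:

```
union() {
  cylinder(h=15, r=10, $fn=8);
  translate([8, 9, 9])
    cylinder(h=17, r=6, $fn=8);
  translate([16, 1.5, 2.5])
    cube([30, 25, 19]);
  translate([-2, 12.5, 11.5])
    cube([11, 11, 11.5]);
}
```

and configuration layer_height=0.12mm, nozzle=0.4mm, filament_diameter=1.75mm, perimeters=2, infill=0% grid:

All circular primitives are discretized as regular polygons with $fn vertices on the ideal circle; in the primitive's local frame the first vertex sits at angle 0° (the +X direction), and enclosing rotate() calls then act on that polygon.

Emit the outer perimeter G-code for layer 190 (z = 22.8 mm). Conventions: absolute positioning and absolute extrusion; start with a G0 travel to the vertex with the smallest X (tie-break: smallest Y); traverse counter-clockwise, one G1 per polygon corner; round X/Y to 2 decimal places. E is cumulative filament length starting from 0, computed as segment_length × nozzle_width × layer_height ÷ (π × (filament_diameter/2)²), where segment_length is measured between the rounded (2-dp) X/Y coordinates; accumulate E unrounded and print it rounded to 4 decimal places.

At z = 22.8 mm: the cylinder does not reach this height (z outside [0, 15]); the cylinder at (8, 9): section is a regular 8-gon, circumradius r=6; the cube at (16, 1.5) is not intersected at this z (z outside [2.5, 21.5]); the cube at (-2, 12.5) is present — its section is the full 11×11 rectangle; Taking the union: the regions partially overlap (shared area 9.29 mm²), so overlapping operands fuse into one piece — 1 connected region. The outline is a single polygon with 11 vertices. Extrusion per mm of travel: 0.4 × 0.12 / (π × 0.875²) = 0.019956. Accumulating E over each segment gives final E = 1.3293.

G0 X-2.00 Y12.50 Z22.80
G1 X3.45 Y12.50 E0.1088
G1 X2.00 Y9.00 E0.1844
G1 X3.76 Y4.76 E0.2760
G1 X8.00 Y3.00 E0.3676
G1 X12.24 Y4.76 E0.4592
G1 X14.00 Y9.00 E0.5508
G1 X12.24 Y13.24 E0.6424
G1 X9.00 Y14.59 E0.7125
G1 X9.00 Y23.50 E0.8903
G1 X-2.00 Y23.50 E1.1098
G1 X-2.00 Y12.50 E1.3293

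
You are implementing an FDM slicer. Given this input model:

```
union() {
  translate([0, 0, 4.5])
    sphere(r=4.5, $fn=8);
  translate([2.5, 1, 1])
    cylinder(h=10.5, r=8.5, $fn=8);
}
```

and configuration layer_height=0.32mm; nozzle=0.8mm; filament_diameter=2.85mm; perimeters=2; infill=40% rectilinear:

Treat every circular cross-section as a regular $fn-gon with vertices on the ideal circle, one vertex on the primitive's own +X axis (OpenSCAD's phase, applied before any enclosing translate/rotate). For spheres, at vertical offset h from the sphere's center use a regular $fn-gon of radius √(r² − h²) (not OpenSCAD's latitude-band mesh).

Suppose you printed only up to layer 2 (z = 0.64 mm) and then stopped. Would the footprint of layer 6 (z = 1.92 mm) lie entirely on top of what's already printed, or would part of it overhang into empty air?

Compare the two slices. At z = 0.64: the r=4.5 sphere contributes a regular 8-gon of circumradius √(4.5²−3.86²) = 2.313 (area = (8/2)·2.313²·sin(360°/8) = 15.13 mm²); the cylinder at (2.5, 1) is not intersected at this z (z outside [1, 11.5]); Taking the union: only the r=4.5 sphere is present, so the union is just that shape — area = 15.13 mm². At z = 1.92: the sphere: section is a regular 8-gon, circumradius = √(r²−h²) = √(4.5²−2.58²) = 3.687 (area = (8/2)·3.687²·sin(360°/8) = 38.45 mm²); the r=8.5 cylinder at (2.5, 1) contributes a regular 8-gon of circumradius 8.5 (area = (8/2)·8.500²·sin(360°/8) = 204.35 mm²); Combining (union): the r=4.5 sphere lies entirely inside the r=8.5 cylinder at (2.5, 1), so the union is just the r=8.5 cylinder at (2.5, 1) — area = 204.35 mm². Checking containment: at z = 1.92 the cross-section extends beyond the z = 0.64 cross-section by about 189.22 mm².

part overhangs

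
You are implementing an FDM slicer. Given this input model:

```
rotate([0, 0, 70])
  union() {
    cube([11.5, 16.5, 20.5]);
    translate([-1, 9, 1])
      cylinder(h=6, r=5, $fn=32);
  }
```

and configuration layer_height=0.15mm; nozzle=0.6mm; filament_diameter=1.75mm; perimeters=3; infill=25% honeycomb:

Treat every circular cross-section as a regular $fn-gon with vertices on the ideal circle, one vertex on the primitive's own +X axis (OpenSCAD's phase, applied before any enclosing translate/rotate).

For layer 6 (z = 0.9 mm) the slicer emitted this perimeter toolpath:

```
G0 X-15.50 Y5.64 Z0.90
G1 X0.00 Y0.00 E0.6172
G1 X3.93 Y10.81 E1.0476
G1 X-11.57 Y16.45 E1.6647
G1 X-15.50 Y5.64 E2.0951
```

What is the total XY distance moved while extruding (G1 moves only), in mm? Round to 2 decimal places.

Sum the Euclidean lengths of each G1 segment: total = 55.99 mm.

55.99 mm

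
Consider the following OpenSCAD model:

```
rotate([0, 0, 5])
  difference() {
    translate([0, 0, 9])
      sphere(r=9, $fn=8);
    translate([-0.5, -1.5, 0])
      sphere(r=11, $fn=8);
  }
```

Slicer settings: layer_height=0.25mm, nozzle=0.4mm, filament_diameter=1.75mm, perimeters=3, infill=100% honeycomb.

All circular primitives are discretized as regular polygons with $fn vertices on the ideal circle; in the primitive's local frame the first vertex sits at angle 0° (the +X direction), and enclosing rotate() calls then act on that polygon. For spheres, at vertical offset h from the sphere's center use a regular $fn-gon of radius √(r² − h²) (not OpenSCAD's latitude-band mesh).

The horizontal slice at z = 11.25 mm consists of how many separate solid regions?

1

At z = 11.25 mm: the r=9 sphere slices to a regular 8-gon of circumradius 8.714 (√(r²−h²) with h=2.25 from center); the sphere at (-0.5, -1.5) is absent (|z−center|=11.250 > r=11); Subtracting the remaining from the first: none of the subtracted shapes is present at this height, so the r=9 sphere is unchanged — 1 connected region; (rotated 5° about Z; rotation is an isometry so areas/perimeters/island counts are preserved). The result has 1 disconnected region.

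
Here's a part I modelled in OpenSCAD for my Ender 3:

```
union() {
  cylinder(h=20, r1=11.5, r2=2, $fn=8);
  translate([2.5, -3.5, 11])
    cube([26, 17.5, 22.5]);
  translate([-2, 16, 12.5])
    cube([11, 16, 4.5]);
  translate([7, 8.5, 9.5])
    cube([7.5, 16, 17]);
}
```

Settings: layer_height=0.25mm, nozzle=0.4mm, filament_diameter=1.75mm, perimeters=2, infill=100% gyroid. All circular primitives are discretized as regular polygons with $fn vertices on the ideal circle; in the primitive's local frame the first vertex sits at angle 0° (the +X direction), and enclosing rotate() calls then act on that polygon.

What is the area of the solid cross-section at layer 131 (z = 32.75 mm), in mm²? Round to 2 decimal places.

455.00 mm²

At z = 32.75 mm: the cone does not reach this height (z outside [0, 20]); the cube at (2.5, -3.5) (footprint 26×17.5) is included at this height (area 455.00 mm²); the cube at (-2, 16) is absent (z outside [12.5, 17]); the cube at (7, 8.5) is not intersected at this z (z outside [9.5, 26.5]); Merging all regions: only the 26×17.5 cube at (2.5, -3.5) is present, so the union is just that shape — area = 455.00 mm². Overall, the cross-section is a single solid region. Net area = 455.00 mm².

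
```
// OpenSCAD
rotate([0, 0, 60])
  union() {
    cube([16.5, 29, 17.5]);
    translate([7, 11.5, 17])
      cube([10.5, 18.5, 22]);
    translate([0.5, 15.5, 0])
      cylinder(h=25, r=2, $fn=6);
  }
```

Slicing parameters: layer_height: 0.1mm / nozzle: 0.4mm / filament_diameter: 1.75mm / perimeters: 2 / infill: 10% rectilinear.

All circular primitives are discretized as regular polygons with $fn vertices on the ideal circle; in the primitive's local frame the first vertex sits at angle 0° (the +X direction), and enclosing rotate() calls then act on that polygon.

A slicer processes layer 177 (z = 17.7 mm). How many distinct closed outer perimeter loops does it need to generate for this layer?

At z = 17.7 mm: the cube is absent (z outside [0, 17.5]); the cube at (7, 11.5) is present — its section is the full 10.5×18.5 rectangle; the cylinder at (0.5, 15.5): section is a regular 6-gon, circumradius r=2; Taking the union: the 2 present regions are separate (no shared area or edge), so areas and boundary lengths simply add and each stays a separate island — 2 connected regions; (whole slice rotated 60° about Z — lengths, areas and connectivity unchanged). The result has 2 disconnected regions.

2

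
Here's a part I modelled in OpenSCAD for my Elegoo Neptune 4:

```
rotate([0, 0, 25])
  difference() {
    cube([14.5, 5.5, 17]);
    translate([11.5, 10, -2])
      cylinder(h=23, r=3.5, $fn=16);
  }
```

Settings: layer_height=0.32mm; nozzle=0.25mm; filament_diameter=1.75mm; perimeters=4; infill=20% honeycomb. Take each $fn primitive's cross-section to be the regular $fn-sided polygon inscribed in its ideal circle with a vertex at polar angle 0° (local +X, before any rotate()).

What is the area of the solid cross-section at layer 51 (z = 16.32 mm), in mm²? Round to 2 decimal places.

79.75 mm²

At z = 16.32 mm: the cube (footprint 14.5×5.5) is included at this height (area 79.75 mm²); the r=3.5 cylinder at (11.5, 10) gives a regular 16-gon of circumradius 3.5 (constant along its height) (area = (16/2)·3.500²·sin(360°/16) = 37.50 mm²); Subtracting the remaining from the first: starting from the 14.5×5.5 cube (79.75 mm²), the r=3.5 cylinder at (11.5, 10) misses the remaining region (no effect) — area = 79.75 mm²; (rotated 25° about Z; rotation is an isometry so areas/perimeters/island counts are preserved). Overall, the cross-section is a single solid region. Net area = 79.75 mm².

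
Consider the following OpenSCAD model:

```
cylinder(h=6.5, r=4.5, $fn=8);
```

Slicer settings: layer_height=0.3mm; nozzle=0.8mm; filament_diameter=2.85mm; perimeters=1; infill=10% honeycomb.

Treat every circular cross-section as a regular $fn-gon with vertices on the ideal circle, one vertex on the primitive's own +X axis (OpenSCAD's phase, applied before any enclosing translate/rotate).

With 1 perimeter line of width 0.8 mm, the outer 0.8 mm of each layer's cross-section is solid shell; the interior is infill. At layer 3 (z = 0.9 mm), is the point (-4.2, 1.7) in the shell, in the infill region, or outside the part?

At z = 0.9 mm: the r=4.5 cylinder contributes a regular 8-gon of circumradius 4.5. Overall, the cross-section is a single solid region. The nearest boundary edge runs (-3.18, 3.18)→(-4.50, 0.00); distance from the point to it = 0.37 mm. The point is not inside any of the regions above, so it lies outside the cross-section (0.37 mm from the nearest boundary).

outside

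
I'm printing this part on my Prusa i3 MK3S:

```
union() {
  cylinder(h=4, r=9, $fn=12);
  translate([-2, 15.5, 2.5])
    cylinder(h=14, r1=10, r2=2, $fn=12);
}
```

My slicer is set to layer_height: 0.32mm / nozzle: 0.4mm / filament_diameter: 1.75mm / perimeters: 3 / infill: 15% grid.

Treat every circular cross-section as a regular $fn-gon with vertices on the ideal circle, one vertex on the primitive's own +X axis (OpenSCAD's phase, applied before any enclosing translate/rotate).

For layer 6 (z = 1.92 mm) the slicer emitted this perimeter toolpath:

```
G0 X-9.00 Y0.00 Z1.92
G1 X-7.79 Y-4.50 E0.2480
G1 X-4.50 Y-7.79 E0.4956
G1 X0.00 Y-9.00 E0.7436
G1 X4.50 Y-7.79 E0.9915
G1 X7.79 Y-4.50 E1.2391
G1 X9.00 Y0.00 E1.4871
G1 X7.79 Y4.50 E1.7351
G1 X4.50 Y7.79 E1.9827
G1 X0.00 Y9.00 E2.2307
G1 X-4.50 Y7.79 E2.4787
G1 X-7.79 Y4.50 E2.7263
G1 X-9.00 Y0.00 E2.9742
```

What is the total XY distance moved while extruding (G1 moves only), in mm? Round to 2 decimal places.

Sum the Euclidean lengths of each G1 segment: total = 55.89 mm.

55.89 mm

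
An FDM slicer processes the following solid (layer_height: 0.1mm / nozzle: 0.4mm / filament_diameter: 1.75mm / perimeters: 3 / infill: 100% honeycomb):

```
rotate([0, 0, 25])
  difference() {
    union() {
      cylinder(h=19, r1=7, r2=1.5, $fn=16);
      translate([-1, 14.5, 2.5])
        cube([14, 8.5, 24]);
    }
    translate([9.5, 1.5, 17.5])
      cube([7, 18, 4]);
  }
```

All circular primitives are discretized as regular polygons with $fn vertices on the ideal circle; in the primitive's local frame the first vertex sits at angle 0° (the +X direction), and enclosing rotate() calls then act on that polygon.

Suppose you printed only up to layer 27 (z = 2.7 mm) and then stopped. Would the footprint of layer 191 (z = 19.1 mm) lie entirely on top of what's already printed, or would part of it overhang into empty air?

entirely on top

Compare the two slices. At z = 2.7: the cone contributes a regular 16-gon of circumradius 6.218 (interpolated between r1=7 and r2=1.5 at t=0.142) (area = (16/2)·6.218²·sin(360°/16) = 118.38 mm²); the 14×8.5 cube at (-1, 14.5) contributes its full rectangle (area 119.00 mm²); Merging all regions: the 2 present regions are separate (no shared area or edge), so areas and boundary lengths simply add and each stays a separate island — area = 237.38 mm²; the cube at (9.5, 1.5) is absent (z outside [17.5, 21.5]); Taking the first minus the rest: none of the subtracted shapes is present at this height, so that combined region is unchanged — area = 237.38 mm²; (whole slice rotated 25° about Z — lengths, areas and connectivity unchanged). At z = 19.1: the cone is not intersected at this z (z outside [0, 19]); the 14×8.5 cube at (-1, 14.5) contributes its full rectangle (area 119.00 mm²); Combining (union): only the 14×8.5 cube at (-1, 14.5) is present, so the union is just that shape — area = 119.00 mm²; the 7×18 cube at (9.5, 1.5) contributes its full rectangle (area 126.00 mm²); Subtracting the remaining from the first: starting from the result so far (119.00 mm²), the 7×18 cube at (9.5, 1.5) partially overlaps it — only the 17.50 mm² overlap (of its 126.00 mm²) is removed, clipping the outline — area = 101.50 mm²; (rotated 25° about Z; rotation is an isometry so areas/perimeters/island counts are preserved). Checking containment: the cross-section at z = 19.1 is a subset of the cross-section at z = 2.7.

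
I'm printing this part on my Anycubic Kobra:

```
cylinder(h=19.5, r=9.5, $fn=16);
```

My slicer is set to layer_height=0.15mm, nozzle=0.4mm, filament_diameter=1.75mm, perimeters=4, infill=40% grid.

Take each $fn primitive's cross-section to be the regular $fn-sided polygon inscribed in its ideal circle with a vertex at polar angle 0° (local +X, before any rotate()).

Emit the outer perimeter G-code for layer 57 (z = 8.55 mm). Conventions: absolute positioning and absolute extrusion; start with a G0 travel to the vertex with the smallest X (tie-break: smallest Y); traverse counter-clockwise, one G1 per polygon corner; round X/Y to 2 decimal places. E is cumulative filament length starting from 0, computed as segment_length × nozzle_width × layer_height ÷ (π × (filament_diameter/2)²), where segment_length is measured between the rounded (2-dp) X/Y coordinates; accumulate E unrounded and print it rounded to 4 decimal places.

At z = 8.55 mm: the cylinder: section is a regular 16-gon, circumradius r=9.5. The outline is a single polygon with 16 vertices. Extrusion per mm of travel: 0.4 × 0.15 / (π × 0.875²) = 0.024945. Accumulating E over each segment gives final E = 1.4799.

G0 X-9.50 Y0.00 Z8.55
G1 X-8.78 Y-3.64 E0.0926
G1 X-6.72 Y-6.72 E0.1850
G1 X-3.64 Y-8.78 E0.2774
G1 X0.00 Y-9.50 E0.3700
G1 X3.64 Y-8.78 E0.4625
G1 X6.72 Y-6.72 E0.5550
G1 X8.78 Y-3.64 E0.6474
G1 X9.50 Y0.00 E0.7400
G1 X8.78 Y3.64 E0.8325
G1 X6.72 Y6.72 E0.9250
G1 X3.64 Y8.78 E1.0174
G1 X0.00 Y9.50 E1.1099
G1 X-3.64 Y8.78 E1.2025
G1 X-6.72 Y6.72 E1.2949
G1 X-8.78 Y3.64 E1.3874
G1 X-9.50 Y0.00 E1.4799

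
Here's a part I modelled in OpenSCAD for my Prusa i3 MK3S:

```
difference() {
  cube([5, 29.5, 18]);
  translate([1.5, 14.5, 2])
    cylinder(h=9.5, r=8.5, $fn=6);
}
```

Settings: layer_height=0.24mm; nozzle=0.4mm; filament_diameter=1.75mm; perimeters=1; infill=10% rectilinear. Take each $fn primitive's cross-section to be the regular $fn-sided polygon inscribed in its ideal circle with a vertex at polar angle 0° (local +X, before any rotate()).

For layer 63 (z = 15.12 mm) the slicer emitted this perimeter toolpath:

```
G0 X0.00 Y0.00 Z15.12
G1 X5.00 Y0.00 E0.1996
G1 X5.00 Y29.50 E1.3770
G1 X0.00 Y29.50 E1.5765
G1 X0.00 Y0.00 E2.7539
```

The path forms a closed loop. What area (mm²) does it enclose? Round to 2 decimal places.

Apply the shoelace formula to the sequence of (X, Y) vertices; enclosed area = 147.50 mm².

147.50 mm²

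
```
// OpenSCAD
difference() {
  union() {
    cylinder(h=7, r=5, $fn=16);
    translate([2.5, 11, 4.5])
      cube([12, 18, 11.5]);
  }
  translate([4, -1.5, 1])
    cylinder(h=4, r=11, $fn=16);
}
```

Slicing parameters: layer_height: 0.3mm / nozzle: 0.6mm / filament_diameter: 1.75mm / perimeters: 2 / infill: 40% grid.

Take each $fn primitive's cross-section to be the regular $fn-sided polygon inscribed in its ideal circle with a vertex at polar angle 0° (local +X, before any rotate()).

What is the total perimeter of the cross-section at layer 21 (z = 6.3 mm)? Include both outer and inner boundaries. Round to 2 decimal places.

91.21 mm

At z = 6.3 mm: the r=5 cylinder gives a regular 16-gon of circumradius 5 (constant along its height) (perimeter = 2·16·5.000·sin(180°/16) = 31.21 mm); the cube at (2.5, 11) (footprint 12×18) is included at this height (perimeter 60.00 mm); Taking the union: the 2 present regions are separate (no shared area or edge), so areas and boundary lengths simply add and each stays a separate island — boundary = 91.21 mm; the cylinder at (4, -1.5) is not intersected at this z (z outside [1, 5]); Subtracting the remaining from the first: none of the subtracted shapes is present at this height, so the result so far is unchanged — boundary = 91.21 mm. Overall, the cross-section has 2 separate islands. Total boundary length (outer) = 91.21 mm.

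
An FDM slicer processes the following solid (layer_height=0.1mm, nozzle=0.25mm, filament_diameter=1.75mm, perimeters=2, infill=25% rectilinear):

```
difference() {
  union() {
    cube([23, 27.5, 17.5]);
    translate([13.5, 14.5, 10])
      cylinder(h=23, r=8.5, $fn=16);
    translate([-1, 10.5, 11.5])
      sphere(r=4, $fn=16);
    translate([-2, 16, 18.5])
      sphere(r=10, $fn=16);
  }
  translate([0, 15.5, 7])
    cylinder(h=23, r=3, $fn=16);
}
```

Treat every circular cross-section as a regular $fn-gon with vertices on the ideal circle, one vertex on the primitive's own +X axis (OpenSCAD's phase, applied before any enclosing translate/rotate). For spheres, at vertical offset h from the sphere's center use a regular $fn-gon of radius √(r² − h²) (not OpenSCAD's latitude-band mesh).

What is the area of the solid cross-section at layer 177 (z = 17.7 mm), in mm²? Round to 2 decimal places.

At z = 17.7 mm: the cube does not reach this height (z outside [0, 17.5]); the r=8.5 cylinder at (13.5, 14.5) contributes a regular 16-gon of circumradius 8.5 (area = (16/2)·8.500²·sin(360°/16) = 221.19 mm²); the sphere at (-1, 10.5) does not reach this height (|z−center|=6.200 > r=4); the sphere at (-2, 16): section is a regular 16-gon, circumradius = √(r²−h²) = √(10²−0.8²) = 9.968 (area = (16/2)·9.968²·sin(360°/16) = 304.19 mm²); Combining (union): the regions partially overlap — summed areas 525.38 mm² minus the doubly-counted overlap 17.01 mm² gives 508.37 mm² — area = 508.37 mm²; the r=3 cylinder at (0, 15.5) gives a regular 16-gon of circumradius 3 (constant along its height) (area = (16/2)·3.000²·sin(360°/16) = 27.55 mm²); Subtracting the remaining from the first: starting from that combined region (508.37 mm²), the r=3 cylinder at (0, 15.5) lies wholly inside it (removes its full 27.55 mm² and its 18.73 mm outline becomes a hole wall) — area = 480.82 mm². Overall, the cross-section is one region with 1 hole. Net area = 480.82 mm².

480.82 mm²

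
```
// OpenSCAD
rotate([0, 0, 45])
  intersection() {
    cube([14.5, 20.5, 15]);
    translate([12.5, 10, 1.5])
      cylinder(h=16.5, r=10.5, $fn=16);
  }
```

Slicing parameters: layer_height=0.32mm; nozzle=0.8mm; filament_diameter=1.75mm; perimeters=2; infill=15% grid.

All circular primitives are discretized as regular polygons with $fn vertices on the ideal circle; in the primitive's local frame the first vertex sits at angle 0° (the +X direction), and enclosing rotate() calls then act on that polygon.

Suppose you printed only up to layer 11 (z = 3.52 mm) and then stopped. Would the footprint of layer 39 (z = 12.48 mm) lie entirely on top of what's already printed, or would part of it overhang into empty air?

Compare the two slices. At z = 3.52: the 14.5×20.5 cube contributes its full rectangle (area 297.25 mm²); the cylinder at (12.5, 10): section is a regular 16-gon, circumradius r=10.5 (area = (16/2)·10.500²·sin(360°/16) = 337.53 mm²); After intersecting: the r=10.5 cylinder at (12.5, 10) partially overlaps the 14.5×20.5 cube; clipping to the common part keeps 208.74 mm² — area = 208.74 mm²; (whole slice rotated 45° about Z — lengths, areas and connectivity unchanged). At z = 12.48: the cube (footprint 14.5×20.5) is included at this height (area 297.25 mm²); the r=10.5 cylinder at (12.5, 10) contributes a regular 16-gon of circumradius 10.5 (area = (16/2)·10.500²·sin(360°/16) = 337.53 mm²); Keeping only the common overlap: the r=10.5 cylinder at (12.5, 10) partially overlaps the 14.5×20.5 cube; clipping to the common part keeps 208.74 mm² — area = 208.74 mm²; (whole slice rotated 45° about Z — lengths, areas and connectivity unchanged). Checking containment: the cross-section at z = 12.48 is a subset of the cross-section at z = 3.52.

entirely on top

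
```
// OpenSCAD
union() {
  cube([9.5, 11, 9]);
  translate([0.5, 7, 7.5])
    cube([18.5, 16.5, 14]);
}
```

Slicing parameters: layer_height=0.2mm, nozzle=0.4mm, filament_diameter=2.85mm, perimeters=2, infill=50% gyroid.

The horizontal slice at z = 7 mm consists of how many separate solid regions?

1

At z = 7 mm: the cube is present — its section is the full 9.5×11 rectangle; the cube at (0.5, 7) is not intersected at this z (z outside [7.5, 21.5]); Combining (union): only the 9.5×11 cube is present, so the union is just that shape — 1 connected region. The result has 1 disconnected region.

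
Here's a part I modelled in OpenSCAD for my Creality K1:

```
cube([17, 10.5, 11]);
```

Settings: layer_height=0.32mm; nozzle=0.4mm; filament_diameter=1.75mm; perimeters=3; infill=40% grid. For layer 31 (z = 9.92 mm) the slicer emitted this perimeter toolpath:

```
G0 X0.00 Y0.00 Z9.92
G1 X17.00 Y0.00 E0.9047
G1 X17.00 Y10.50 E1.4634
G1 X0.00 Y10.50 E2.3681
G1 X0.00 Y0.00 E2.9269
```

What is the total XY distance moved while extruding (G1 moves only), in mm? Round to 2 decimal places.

55.00 mm

Sum the Euclidean lengths of each G1 segment: total = 55.00 mm.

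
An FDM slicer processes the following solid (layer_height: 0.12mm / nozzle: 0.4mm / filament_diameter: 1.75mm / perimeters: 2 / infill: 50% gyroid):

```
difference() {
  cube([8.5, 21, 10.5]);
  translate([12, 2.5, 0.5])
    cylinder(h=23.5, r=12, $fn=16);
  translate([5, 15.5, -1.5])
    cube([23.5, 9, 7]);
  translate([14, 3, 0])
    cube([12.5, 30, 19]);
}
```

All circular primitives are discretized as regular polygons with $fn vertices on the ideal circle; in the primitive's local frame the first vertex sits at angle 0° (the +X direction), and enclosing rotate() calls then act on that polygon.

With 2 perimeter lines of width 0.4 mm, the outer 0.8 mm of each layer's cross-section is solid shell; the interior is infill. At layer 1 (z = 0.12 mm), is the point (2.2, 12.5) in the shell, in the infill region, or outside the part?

At z = 0.12 mm: the cube is present — its section is the full 8.5×21 rectangle; the cylinder at (12, 2.5) is not intersected at this z (z outside [0.5, 24]); the cube at (5, 15.5) is present — its section is the full 23.5×9 rectangle; the cube at (14, 3) is present — its section is the full 12.5×30 rectangle; After the difference (first − rest): starting from the 8.5×21 cube, the 23.5×9 cube at (5, 15.5) partially overlaps it — only the 19.25 mm² overlap (of its 211.50 mm²) is removed, clipping the outline; the 12.5×30 cube at (14, 3) misses the remaining region (no effect) — 1 connected region. Overall, the cross-section is a single solid region. The nearest boundary edge runs (0.00, 0.00)→(0.00, 21.00); distance from the point to it = 2.20 mm. The point is inside the cross-section and 2.20 mm from the nearest boundary — more than the 0.8 mm shell width (2 × 0.4), so it's in the infill interior.

infill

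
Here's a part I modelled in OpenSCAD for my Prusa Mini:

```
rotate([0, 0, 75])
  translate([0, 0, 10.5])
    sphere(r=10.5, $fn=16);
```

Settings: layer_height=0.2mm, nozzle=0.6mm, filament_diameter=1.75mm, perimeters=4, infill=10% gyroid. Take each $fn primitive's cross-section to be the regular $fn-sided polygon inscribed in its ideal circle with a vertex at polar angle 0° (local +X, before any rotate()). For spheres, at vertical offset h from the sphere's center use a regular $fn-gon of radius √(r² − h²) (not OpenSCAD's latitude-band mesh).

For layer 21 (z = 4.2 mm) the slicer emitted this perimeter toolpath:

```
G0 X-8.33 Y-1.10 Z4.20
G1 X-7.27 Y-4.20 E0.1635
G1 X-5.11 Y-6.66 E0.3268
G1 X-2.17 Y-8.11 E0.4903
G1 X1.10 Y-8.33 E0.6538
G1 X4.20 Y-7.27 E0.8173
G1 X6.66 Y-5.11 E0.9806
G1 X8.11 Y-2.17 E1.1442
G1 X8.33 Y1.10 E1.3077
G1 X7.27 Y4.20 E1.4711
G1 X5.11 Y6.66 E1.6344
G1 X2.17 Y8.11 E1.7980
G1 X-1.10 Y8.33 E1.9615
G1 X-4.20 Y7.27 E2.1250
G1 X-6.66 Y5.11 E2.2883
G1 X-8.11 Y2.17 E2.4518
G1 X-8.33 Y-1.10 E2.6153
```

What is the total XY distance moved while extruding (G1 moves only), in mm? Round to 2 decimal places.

Sum the Euclidean lengths of each G1 segment: total = 52.42 mm.

52.42 mm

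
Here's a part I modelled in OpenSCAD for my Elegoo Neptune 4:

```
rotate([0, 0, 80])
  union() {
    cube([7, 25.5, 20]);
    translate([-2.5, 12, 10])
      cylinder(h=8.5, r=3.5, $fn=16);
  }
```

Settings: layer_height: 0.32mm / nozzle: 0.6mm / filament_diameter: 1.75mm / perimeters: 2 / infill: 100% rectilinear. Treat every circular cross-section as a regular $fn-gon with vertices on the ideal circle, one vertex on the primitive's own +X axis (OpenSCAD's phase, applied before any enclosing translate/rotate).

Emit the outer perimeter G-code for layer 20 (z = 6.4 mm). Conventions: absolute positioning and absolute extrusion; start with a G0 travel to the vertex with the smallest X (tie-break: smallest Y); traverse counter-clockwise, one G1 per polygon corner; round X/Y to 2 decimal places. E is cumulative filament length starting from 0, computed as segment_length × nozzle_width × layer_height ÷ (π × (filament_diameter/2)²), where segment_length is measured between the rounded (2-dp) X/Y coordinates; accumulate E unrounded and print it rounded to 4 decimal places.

At z = 6.4 mm: the 7×25.5 cube contributes its full rectangle; the cylinder at (-2.5, 12) is absent (z outside [10, 18.5]); Merging all regions: only the 7×25.5 cube is present, so the union is just that shape — 1 connected region; (rotated 80° about Z; rotation is an isometry so areas/perimeters/island counts are preserved). The outline is a single polygon with 4 vertices. Extrusion per mm of travel: 0.6 × 0.32 / (π × 0.875²) = 0.079824. Accumulating E over each segment gives final E = 5.1884.

G0 X-25.11 Y4.43 Z6.40
G1 X0.00 Y0.00 E2.0353
G1 X1.22 Y6.89 E2.5939
G1 X-23.90 Y11.32 E4.6300
G1 X-25.11 Y4.43 E5.1884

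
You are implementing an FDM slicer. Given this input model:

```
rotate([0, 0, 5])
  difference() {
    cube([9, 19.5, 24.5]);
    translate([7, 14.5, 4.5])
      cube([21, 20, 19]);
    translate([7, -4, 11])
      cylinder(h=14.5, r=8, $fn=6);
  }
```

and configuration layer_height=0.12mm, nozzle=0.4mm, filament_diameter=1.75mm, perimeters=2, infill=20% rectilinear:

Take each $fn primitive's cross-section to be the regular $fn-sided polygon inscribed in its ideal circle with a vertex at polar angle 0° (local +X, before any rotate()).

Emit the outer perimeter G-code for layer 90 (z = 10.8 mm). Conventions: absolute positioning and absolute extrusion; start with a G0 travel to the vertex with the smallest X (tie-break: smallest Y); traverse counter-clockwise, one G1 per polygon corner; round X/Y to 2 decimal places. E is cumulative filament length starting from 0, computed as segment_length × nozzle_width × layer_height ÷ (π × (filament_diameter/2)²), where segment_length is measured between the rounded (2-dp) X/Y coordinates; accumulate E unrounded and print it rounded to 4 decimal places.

At z = 10.8 mm: the cube (footprint 9×19.5) is included at this height; the cube at (7, 14.5) (footprint 21×20) is included at this height; the cylinder at (7, -4) is absent (z outside [11, 25.5]); Subtracting the remaining from the first: starting from the 9×19.5 cube, the 21×20 cube at (7, 14.5) partially overlaps it — only the 10.00 mm² overlap (of its 420.00 mm²) is removed, clipping the outline — 1 connected region; (whole slice rotated 5° about Z — lengths, areas and connectivity unchanged). The outline is a single polygon with 6 vertices. Extrusion per mm of travel: 0.4 × 0.12 / (π × 0.875²) = 0.019956. Accumulating E over each segment gives final E = 1.1379.

G0 X-1.70 Y19.43 Z10.80
G1 X0.00 Y0.00 E0.3892
G1 X8.97 Y0.78 E0.5689
G1 X7.70 Y15.23 E0.8584
G1 X5.71 Y15.05 E0.8983
G1 X5.27 Y20.04 E0.9982
G1 X-1.70 Y19.43 E1.1379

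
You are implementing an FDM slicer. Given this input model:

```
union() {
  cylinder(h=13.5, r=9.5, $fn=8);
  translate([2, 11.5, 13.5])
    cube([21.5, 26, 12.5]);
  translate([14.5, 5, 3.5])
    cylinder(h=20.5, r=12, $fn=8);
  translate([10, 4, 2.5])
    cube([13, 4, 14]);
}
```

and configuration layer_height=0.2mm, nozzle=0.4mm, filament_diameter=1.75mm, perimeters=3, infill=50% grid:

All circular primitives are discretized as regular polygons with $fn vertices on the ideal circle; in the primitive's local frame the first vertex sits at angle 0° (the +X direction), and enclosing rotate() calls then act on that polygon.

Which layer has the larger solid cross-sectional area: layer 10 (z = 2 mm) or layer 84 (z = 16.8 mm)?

layer 84 (z = 16.8 mm)

Layer 10 (z = 2): the cylinder: section is a regular 8-gon, circumradius r=9.5 (area = (8/2)·9.500²·sin(360°/8) = 255.27 mm²); the cube at (2, 11.5) does not reach this height (z outside [13.5, 26]); the cylinder at (14.5, 5) is not intersected at this z (z outside [3.5, 24]); the cube at (10, 4) is absent (z outside [2.5, 16.5]); Combining (union): only the r=9.5 cylinder is present, so the union is just that shape — area = 255.27 mm². So its area = 255.27 mm². Layer 84 (z = 16.8): the cylinder is absent (z outside [0, 13.5]); the 21.5×26 cube at (2, 11.5) contributes its full rectangle (area 559.00 mm²); the cylinder at (14.5, 5): section is a regular 8-gon, circumradius r=12 (area = (8/2)·12.000²·sin(360°/8) = 407.29 mm²); the cube at (10, 4) is absent (z outside [2.5, 16.5]); Taking the union: the regions partially overlap — summed areas 966.29 mm² minus the doubly-counted overlap 65.03 mm² gives 901.26 mm² — area = 901.26 mm². So its area = 901.26 mm². Layer 84 is larger (901.26 vs 255.27 mm²).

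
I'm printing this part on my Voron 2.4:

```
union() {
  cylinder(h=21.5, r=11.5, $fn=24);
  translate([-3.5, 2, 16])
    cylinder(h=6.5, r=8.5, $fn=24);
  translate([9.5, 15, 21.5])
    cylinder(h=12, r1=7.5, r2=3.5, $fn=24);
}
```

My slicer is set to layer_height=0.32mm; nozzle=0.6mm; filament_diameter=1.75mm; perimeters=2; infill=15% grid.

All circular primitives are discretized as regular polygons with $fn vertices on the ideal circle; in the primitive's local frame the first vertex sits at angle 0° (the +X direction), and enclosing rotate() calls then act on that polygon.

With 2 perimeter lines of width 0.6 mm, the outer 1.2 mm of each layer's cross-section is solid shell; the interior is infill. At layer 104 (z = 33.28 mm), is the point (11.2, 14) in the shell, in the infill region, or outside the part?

infill

At z = 33.28 mm: the cylinder does not reach this height (z outside [0, 21.5]); the cylinder at (-3.5, 2) is not intersected at this z (z outside [16, 22.5]); the cone at (9.5, 15) (r1=7.5→r2=3.5) has section circumradius 3.573 here — a regular 24-gon; Merging all regions: only the cone at (9.5, 15) is present, so the union is just that shape — 1 connected region. Overall, the cross-section is a single solid region. The nearest boundary edge runs (12.03, 12.47)→(12.59, 13.21); distance from the point to it = 1.59 mm. The point is inside the cross-section and 1.59 mm from the nearest boundary — more than the 1.2 mm shell width (2 × 0.6), so it's in the infill interior.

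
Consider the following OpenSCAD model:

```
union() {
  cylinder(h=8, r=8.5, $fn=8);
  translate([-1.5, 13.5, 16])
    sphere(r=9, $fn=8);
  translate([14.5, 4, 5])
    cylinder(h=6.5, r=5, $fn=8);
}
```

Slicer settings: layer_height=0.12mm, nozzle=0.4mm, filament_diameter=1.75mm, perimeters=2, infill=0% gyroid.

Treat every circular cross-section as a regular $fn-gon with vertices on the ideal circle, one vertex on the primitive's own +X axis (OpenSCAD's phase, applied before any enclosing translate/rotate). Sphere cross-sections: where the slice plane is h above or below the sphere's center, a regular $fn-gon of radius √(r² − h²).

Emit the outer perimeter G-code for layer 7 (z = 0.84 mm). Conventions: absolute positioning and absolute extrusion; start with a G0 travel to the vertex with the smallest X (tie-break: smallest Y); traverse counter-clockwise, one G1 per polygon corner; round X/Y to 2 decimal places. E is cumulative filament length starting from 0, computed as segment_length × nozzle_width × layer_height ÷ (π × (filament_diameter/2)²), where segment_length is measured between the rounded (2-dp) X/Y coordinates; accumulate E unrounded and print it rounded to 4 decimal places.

At z = 0.84 mm: the cylinder: section is a regular 8-gon, circumradius r=8.5; the sphere at (-1.5, 13.5) is absent (|z−center|=15.160 > r=9); the cylinder at (14.5, 4) is not intersected at this z (z outside [5, 11.5]); Combining (union): only the r=8.5 cylinder is present, so the union is just that shape — 1 connected region. The outline is a single polygon with 8 vertices. Extrusion per mm of travel: 0.4 × 0.12 / (π × 0.875²) = 0.019956. Accumulating E over each segment gives final E = 1.0386.

G0 X-8.50 Y0.00 Z0.84
G1 X-6.01 Y-6.01 E0.1298
G1 X0.00 Y-8.50 E0.2596
G1 X6.01 Y-6.01 E0.3895
G1 X8.50 Y0.00 E0.5193
G1 X6.01 Y6.01 E0.6491
G1 X0.00 Y8.50 E0.7789
G1 X-6.01 Y6.01 E0.9088
G1 X-8.50 Y0.00 E1.0386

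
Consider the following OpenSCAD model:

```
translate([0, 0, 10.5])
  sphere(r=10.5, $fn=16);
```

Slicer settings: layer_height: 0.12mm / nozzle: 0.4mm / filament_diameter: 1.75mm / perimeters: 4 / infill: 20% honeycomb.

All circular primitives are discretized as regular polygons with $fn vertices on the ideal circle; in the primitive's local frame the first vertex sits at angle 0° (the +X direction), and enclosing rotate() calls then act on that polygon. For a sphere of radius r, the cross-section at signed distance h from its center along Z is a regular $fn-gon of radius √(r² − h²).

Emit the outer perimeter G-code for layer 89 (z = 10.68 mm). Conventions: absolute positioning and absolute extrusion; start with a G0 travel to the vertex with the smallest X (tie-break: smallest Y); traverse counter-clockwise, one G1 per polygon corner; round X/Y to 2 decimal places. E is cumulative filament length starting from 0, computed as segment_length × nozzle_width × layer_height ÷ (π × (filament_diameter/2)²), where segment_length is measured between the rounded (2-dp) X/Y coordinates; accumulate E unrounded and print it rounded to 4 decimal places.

At z = 10.68 mm: the r=10.5 sphere slices to a regular 16-gon of circumradius 10.498 (√(r²−h²) with h=0.18 from center). The outline is a single polygon with 16 vertices. Extrusion per mm of travel: 0.4 × 0.12 / (π × 0.875²) = 0.019956. Accumulating E over each segment gives final E = 1.3079.

G0 X-10.50 Y0.00 Z10.68
G1 X-9.70 Y-4.02 E0.0818
G1 X-7.42 Y-7.42 E0.1635
G1 X-4.02 Y-9.70 E0.2452
G1 X0.00 Y-10.50 E0.3270
G1 X4.02 Y-9.70 E0.4088
G1 X7.42 Y-7.42 E0.4905
G1 X9.70 Y-4.02 E0.5722
G1 X10.50 Y0.00 E0.6540
G1 X9.70 Y4.02 E0.7358
G1 X7.42 Y7.42 E0.8175
G1 X4.02 Y9.70 E0.8991
G1 X0.00 Y10.50 E0.9809
G1 X-4.02 Y9.70 E1.0627
G1 X-7.42 Y7.42 E1.1444
G1 X-9.70 Y4.02 E1.2261
G1 X-10.50 Y0.00 E1.3079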